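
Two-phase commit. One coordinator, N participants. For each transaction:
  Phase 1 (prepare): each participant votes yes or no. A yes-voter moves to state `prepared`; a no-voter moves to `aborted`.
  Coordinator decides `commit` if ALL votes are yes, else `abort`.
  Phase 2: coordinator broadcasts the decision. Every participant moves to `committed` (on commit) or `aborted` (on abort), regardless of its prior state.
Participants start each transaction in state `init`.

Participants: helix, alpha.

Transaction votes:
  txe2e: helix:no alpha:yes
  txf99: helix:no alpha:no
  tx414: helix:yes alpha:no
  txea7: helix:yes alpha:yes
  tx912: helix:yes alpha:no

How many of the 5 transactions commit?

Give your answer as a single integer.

txe2e: no from helix -> abort (commits=0)
txf99: no from helix, alpha -> abort (commits=0)
tx414: no from alpha -> abort (commits=0)
txea7: all yes -> commit (commits=1)
tx912: no from alpha -> abort (commits=1)

Answer: 1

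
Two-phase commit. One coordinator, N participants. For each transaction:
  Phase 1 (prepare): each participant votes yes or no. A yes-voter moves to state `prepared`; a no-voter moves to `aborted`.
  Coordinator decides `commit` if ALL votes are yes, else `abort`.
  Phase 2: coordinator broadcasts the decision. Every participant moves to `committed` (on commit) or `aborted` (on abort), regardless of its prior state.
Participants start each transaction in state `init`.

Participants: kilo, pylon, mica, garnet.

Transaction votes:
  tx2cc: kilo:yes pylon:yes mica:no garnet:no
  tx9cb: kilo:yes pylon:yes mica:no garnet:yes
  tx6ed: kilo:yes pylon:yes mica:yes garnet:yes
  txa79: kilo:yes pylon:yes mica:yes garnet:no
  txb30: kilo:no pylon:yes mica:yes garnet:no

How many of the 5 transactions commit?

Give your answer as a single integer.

tx2cc: no from mica, garnet -> abort (commits=0)
tx9cb: no from mica -> abort (commits=0)
tx6ed: all yes -> commit (commits=1)
txa79: no from garnet -> abort (commits=1)
txb30: no from kilo, garnet -> abort (commits=1)

Answer: 1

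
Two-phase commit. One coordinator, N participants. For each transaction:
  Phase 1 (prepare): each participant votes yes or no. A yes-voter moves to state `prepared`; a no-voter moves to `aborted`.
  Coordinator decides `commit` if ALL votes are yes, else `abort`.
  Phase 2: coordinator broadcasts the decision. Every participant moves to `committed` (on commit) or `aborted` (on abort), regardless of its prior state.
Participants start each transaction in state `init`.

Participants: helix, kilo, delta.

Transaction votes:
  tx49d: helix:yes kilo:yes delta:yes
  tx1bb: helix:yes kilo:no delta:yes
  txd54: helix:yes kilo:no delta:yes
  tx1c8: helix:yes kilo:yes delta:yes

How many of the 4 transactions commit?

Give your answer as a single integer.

Answer: 2

Derivation:
tx49d: all yes -> commit (commits=1)
tx1bb: no from kilo -> abort (commits=1)
txd54: no from kilo -> abort (commits=1)
tx1c8: all yes -> commit (commits=2)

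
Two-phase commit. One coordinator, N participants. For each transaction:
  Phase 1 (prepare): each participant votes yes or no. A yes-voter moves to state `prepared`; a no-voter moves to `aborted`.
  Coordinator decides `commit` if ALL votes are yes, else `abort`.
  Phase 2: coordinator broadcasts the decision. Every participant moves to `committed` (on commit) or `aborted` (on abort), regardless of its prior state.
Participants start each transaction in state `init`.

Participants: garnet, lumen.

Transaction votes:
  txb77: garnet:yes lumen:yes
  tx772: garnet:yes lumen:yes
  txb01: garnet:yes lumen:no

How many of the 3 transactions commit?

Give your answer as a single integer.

txb77: all yes -> commit (commits=1)
tx772: all yes -> commit (commits=2)
txb01: no from lumen -> abort (commits=2)

Answer: 2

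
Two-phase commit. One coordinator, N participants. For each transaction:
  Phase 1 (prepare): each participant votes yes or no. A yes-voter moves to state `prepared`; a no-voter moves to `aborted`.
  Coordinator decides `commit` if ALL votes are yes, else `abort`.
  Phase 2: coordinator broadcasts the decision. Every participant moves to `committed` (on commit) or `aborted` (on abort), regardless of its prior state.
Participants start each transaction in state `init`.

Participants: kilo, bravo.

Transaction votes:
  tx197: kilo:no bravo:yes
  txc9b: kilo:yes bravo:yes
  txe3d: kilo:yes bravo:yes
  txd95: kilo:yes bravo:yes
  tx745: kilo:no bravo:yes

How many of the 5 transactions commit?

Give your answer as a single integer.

tx197: no from kilo -> abort (commits=0)
txc9b: all yes -> commit (commits=1)
txe3d: all yes -> commit (commits=2)
txd95: all yes -> commit (commits=3)
tx745: no from kilo -> abort (commits=3)

Answer: 3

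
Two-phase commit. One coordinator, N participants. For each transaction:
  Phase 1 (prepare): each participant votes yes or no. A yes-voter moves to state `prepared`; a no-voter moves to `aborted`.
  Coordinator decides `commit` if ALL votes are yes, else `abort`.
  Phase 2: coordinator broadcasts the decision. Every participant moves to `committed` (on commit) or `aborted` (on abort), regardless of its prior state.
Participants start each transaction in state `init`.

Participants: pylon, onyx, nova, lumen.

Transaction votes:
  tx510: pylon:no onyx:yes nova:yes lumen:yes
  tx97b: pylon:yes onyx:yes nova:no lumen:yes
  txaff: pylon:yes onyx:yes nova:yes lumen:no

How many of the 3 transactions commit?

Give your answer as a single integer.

tx510: no from pylon -> abort (commits=0)
tx97b: no from nova -> abort (commits=0)
txaff: no from lumen -> abort (commits=0)

Answer: 0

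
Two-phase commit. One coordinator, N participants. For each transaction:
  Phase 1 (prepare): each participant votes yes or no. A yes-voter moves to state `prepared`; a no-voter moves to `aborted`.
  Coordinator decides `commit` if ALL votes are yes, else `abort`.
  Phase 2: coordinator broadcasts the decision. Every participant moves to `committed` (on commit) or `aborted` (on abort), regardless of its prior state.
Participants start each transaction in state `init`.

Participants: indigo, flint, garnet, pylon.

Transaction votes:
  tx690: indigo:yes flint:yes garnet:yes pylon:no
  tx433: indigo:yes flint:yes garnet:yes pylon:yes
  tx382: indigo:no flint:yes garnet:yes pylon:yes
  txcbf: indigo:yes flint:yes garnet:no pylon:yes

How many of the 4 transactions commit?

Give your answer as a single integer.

tx690: no from pylon -> abort (commits=0)
tx433: all yes -> commit (commits=1)
tx382: no from indigo -> abort (commits=1)
txcbf: no from garnet -> abort (commits=1)

Answer: 1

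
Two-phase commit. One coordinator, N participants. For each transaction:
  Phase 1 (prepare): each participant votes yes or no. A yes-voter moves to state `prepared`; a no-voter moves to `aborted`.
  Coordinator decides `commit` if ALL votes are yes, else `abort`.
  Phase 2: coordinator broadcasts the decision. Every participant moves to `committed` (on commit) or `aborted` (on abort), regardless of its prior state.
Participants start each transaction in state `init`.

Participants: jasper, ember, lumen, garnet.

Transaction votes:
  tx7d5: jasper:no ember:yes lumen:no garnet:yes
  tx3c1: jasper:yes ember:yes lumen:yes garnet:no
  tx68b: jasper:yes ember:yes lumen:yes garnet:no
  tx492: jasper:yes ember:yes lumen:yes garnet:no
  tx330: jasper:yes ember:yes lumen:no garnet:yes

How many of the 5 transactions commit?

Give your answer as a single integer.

tx7d5: no from jasper, lumen -> abort (commits=0)
tx3c1: no from garnet -> abort (commits=0)
tx68b: no from garnet -> abort (commits=0)
tx492: no from garnet -> abort (commits=0)
tx330: no from lumen -> abort (commits=0)

Answer: 0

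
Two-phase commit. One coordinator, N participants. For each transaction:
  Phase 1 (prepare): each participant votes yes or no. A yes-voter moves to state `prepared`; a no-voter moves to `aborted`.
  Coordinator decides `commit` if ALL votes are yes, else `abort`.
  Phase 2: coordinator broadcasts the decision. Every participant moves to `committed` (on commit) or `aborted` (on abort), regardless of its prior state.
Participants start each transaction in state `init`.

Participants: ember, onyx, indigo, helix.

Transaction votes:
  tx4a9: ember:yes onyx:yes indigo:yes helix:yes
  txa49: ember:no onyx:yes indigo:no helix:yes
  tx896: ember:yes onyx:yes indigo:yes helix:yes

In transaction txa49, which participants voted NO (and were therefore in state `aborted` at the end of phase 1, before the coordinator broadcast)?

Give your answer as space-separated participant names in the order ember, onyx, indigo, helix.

Answer: ember indigo

Derivation:
Txn txa49 phase 1: ember no -> aborted; onyx yes -> prepared; indigo no -> aborted; helix yes -> prepared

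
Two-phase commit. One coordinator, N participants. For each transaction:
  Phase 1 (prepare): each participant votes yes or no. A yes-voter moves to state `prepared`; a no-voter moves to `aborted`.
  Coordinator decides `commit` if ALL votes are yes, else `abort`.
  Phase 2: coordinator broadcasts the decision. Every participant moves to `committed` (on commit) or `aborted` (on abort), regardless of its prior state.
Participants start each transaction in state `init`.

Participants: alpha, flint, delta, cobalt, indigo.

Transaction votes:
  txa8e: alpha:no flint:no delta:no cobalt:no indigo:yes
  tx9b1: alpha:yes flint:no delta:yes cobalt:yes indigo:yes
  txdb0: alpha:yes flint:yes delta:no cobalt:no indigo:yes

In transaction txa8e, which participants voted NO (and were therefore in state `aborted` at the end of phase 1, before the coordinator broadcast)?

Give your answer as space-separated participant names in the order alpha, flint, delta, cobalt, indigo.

Txn txa8e phase 1: alpha no -> aborted; flint no -> aborted; delta no -> aborted; cobalt no -> aborted; indigo yes -> prepared

Answer: alpha flint delta cobalt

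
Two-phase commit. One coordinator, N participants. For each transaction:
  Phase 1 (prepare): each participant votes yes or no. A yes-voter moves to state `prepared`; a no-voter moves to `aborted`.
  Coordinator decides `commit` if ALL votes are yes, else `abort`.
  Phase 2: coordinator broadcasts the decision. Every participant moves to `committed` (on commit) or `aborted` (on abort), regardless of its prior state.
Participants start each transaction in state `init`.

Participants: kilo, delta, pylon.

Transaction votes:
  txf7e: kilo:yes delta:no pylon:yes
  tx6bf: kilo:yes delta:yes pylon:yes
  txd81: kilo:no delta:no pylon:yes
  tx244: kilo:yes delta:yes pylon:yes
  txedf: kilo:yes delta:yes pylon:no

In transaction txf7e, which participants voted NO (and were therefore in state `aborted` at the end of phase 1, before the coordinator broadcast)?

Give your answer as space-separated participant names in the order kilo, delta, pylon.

Txn txf7e phase 1: kilo yes -> prepared; delta no -> aborted; pylon yes -> prepared

Answer: delta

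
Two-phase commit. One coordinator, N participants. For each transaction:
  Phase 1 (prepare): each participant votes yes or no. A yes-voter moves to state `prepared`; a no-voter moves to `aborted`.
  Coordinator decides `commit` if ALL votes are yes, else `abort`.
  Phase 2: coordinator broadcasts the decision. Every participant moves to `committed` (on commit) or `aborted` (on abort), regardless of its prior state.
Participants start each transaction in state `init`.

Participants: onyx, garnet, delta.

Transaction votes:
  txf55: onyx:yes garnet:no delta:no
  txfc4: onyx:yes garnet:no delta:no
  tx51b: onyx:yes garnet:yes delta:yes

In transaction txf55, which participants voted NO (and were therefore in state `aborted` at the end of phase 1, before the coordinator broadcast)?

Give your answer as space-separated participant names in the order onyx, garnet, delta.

Answer: garnet delta

Derivation:
Txn txf55 phase 1: onyx yes -> prepared; garnet no -> aborted; delta no -> aborted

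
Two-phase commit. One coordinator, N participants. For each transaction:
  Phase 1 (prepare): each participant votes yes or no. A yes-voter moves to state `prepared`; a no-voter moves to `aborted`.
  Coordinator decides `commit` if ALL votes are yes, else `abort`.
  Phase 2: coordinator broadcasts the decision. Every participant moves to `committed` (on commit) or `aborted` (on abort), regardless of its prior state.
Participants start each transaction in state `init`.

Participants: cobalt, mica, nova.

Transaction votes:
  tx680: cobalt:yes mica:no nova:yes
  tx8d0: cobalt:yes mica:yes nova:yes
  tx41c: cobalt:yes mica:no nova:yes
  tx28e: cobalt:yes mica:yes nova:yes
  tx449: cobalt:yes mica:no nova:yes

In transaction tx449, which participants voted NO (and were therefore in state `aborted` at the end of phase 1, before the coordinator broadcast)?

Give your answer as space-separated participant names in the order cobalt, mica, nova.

Answer: mica

Derivation:
Txn tx449 phase 1: cobalt yes -> prepared; mica no -> aborted; nova yes -> prepared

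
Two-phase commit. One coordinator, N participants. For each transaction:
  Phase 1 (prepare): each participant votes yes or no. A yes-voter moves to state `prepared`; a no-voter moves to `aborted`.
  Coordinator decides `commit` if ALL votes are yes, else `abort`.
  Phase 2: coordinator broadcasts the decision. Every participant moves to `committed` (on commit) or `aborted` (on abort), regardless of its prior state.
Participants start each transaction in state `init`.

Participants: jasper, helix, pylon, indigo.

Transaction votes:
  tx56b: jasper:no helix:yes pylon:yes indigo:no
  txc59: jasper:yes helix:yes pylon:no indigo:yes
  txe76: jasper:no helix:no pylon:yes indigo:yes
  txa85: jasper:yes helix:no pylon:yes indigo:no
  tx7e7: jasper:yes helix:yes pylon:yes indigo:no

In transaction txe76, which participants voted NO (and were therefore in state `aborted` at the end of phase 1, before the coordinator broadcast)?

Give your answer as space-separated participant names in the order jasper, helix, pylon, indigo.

Answer: jasper helix

Derivation:
Txn txe76 phase 1: jasper no -> aborted; helix no -> aborted; pylon yes -> prepared; indigo yes -> prepared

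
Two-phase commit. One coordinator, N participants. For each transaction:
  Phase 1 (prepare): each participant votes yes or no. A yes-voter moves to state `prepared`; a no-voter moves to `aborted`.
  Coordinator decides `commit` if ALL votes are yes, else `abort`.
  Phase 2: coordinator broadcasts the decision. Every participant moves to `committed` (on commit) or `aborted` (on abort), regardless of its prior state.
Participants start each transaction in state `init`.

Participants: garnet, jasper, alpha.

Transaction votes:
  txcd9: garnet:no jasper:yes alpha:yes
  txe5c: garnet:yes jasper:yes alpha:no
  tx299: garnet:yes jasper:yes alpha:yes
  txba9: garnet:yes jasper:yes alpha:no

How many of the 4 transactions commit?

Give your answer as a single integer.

Answer: 1

Derivation:
txcd9: no from garnet -> abort (commits=0)
txe5c: no from alpha -> abort (commits=0)
tx299: all yes -> commit (commits=1)
txba9: no from alpha -> abort (commits=1)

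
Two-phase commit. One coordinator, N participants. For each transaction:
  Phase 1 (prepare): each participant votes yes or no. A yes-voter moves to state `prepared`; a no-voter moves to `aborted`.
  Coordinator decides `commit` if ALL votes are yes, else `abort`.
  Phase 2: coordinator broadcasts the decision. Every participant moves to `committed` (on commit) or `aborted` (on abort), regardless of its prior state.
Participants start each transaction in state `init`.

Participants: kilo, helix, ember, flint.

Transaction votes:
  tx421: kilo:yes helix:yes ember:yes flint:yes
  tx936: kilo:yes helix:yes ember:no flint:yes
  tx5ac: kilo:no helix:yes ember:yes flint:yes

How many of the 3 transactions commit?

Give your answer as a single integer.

tx421: all yes -> commit (commits=1)
tx936: no from ember -> abort (commits=1)
tx5ac: no from kilo -> abort (commits=1)

Answer: 1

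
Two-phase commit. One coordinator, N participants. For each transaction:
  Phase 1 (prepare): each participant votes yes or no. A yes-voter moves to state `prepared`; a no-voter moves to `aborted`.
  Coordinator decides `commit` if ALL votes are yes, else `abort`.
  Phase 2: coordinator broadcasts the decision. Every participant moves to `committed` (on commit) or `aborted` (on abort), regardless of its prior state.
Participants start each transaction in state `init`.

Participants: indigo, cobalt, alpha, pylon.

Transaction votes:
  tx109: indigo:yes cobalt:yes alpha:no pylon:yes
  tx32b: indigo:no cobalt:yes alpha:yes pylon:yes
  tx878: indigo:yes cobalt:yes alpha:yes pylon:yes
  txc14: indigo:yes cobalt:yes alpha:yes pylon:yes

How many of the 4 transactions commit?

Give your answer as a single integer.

tx109: no from alpha -> abort (commits=0)
tx32b: no from indigo -> abort (commits=0)
tx878: all yes -> commit (commits=1)
txc14: all yes -> commit (commits=2)

Answer: 2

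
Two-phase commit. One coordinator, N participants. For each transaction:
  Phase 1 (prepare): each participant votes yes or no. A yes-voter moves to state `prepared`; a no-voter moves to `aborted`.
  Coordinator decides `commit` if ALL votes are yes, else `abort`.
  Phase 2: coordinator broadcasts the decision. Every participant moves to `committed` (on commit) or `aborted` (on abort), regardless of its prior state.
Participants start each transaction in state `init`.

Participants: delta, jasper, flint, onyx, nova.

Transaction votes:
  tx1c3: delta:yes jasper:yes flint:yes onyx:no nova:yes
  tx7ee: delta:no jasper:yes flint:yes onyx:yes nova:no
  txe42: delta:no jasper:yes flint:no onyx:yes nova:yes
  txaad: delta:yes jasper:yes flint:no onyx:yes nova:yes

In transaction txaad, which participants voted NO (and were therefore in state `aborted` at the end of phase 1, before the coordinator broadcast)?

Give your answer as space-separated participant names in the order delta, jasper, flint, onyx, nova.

Txn txaad phase 1: delta yes -> prepared; jasper yes -> prepared; flint no -> aborted; onyx yes -> prepared; nova yes -> prepared

Answer: flint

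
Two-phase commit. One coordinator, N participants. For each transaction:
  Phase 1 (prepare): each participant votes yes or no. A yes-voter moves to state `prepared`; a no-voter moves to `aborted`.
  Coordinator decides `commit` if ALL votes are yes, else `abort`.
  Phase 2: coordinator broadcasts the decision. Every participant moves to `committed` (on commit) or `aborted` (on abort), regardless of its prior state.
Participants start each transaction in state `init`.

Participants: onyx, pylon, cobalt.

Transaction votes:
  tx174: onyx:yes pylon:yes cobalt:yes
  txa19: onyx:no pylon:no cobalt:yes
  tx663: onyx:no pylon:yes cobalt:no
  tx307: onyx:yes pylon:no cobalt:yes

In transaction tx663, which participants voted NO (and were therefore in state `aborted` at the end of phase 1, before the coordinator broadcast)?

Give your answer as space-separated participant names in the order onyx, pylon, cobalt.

Txn tx663 phase 1: onyx no -> aborted; pylon yes -> prepared; cobalt no -> aborted

Answer: onyx cobalt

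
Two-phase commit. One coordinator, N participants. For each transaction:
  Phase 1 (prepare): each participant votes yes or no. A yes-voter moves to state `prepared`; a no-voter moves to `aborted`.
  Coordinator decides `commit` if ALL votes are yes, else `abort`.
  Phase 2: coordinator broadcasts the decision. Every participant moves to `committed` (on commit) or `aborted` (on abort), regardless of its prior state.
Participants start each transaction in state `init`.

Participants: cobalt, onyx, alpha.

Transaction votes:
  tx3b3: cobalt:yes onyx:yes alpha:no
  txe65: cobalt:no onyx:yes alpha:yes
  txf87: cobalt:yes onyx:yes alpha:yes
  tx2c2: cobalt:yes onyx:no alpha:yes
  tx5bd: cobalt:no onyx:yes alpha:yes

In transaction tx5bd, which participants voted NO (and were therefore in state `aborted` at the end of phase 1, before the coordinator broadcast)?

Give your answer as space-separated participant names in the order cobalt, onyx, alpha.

Txn tx5bd phase 1: cobalt no -> aborted; onyx yes -> prepared; alpha yes -> prepared

Answer: cobalt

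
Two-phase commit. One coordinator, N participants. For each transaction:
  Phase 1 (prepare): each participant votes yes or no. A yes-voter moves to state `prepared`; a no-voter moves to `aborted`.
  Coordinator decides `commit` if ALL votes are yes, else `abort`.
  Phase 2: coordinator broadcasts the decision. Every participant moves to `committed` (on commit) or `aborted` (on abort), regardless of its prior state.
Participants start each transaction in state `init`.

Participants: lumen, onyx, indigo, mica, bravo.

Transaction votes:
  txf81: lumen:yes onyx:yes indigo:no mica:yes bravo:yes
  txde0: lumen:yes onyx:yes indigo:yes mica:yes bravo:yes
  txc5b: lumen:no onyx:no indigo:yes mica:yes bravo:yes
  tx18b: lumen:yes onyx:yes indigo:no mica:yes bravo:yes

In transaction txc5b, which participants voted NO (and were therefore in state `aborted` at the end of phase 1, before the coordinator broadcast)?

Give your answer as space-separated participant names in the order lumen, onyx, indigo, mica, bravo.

Txn txc5b phase 1: lumen no -> aborted; onyx no -> aborted; indigo yes -> prepared; mica yes -> prepared; bravo yes -> prepared

Answer: lumen onyx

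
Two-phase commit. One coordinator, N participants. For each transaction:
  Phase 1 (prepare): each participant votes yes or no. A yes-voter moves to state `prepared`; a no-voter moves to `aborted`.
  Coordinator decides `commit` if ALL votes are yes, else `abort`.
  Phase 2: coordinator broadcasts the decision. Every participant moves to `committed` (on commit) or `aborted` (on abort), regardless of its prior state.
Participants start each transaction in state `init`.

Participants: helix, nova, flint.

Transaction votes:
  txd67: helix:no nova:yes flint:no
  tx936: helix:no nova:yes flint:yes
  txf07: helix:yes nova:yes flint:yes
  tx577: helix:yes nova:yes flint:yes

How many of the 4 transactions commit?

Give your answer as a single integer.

Answer: 2

Derivation:
txd67: no from helix, flint -> abort (commits=0)
tx936: no from helix -> abort (commits=0)
txf07: all yes -> commit (commits=1)
tx577: all yes -> commit (commits=2)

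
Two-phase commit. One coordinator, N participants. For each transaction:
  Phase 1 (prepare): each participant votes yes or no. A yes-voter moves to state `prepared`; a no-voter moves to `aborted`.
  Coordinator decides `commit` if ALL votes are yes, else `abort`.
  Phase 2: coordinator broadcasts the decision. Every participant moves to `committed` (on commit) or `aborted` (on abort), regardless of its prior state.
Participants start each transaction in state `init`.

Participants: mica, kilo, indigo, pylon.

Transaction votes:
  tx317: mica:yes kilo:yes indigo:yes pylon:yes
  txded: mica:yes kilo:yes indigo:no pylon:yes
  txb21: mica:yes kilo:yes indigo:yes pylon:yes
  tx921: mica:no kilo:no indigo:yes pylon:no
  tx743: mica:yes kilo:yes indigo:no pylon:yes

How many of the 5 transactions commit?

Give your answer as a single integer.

Answer: 2

Derivation:
tx317: all yes -> commit (commits=1)
txded: no from indigo -> abort (commits=1)
txb21: all yes -> commit (commits=2)
tx921: no from mica, kilo, pylon -> abort (commits=2)
tx743: no from indigo -> abort (commits=2)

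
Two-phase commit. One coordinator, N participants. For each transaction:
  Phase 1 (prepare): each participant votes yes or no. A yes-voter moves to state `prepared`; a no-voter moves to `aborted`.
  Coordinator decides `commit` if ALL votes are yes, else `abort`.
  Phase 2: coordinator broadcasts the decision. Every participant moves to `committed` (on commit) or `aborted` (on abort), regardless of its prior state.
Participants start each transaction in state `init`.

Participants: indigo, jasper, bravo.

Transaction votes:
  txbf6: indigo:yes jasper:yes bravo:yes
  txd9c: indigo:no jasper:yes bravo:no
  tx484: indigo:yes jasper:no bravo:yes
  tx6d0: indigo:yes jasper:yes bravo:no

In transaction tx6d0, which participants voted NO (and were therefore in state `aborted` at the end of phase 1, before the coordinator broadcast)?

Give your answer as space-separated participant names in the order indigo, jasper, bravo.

Answer: bravo

Derivation:
Txn tx6d0 phase 1: indigo yes -> prepared; jasper yes -> prepared; bravo no -> aborted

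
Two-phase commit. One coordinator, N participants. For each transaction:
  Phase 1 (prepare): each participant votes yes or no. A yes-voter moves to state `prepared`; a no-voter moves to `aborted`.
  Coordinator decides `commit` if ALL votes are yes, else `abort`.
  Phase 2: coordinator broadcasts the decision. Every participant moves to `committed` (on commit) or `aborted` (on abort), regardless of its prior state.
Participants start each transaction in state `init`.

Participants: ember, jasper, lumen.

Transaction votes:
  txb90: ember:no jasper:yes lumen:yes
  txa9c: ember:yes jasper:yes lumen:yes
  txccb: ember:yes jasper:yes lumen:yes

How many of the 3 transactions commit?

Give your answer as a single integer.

Answer: 2

Derivation:
txb90: no from ember -> abort (commits=0)
txa9c: all yes -> commit (commits=1)
txccb: all yes -> commit (commits=2)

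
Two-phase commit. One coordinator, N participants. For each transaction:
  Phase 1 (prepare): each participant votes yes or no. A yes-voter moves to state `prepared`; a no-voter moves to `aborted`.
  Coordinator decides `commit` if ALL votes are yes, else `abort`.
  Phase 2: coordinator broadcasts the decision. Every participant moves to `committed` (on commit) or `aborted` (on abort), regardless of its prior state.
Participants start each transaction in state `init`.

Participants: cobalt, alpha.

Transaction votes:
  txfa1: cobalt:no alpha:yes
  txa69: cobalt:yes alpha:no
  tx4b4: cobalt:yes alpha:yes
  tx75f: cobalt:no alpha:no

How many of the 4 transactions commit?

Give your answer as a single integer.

txfa1: no from cobalt -> abort (commits=0)
txa69: no from alpha -> abort (commits=0)
tx4b4: all yes -> commit (commits=1)
tx75f: no from cobalt, alpha -> abort (commits=1)

Answer: 1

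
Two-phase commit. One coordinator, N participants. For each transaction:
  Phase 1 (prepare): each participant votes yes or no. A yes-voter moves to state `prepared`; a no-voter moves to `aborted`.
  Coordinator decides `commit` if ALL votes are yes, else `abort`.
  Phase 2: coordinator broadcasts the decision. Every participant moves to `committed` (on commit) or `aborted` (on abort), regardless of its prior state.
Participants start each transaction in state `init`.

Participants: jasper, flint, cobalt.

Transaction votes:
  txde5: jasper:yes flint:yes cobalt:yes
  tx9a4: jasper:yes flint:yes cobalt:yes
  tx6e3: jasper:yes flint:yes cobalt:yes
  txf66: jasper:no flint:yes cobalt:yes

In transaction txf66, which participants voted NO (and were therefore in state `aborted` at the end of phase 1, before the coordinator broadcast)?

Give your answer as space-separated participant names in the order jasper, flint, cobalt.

Txn txf66 phase 1: jasper no -> aborted; flint yes -> prepared; cobalt yes -> prepared

Answer: jasper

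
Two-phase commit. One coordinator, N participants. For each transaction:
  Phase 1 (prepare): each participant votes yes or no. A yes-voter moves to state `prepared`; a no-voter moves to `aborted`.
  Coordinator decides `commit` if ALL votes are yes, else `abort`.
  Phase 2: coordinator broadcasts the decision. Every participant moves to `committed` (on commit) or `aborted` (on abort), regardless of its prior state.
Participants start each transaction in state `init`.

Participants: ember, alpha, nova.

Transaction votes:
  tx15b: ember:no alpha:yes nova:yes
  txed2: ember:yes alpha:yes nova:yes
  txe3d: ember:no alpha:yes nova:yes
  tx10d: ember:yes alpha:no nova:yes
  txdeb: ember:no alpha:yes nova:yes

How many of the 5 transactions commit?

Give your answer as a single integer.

tx15b: no from ember -> abort (commits=0)
txed2: all yes -> commit (commits=1)
txe3d: no from ember -> abort (commits=1)
tx10d: no from alpha -> abort (commits=1)
txdeb: no from ember -> abort (commits=1)

Answer: 1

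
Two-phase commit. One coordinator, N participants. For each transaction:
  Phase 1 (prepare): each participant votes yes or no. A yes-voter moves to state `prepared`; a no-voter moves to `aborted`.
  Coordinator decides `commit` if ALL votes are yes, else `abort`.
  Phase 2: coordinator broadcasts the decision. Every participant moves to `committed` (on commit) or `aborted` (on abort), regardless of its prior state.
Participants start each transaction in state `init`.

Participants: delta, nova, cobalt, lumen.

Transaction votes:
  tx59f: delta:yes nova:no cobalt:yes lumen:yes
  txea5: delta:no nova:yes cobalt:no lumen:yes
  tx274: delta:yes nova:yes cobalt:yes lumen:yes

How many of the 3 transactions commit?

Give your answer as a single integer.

tx59f: no from nova -> abort (commits=0)
txea5: no from delta, cobalt -> abort (commits=0)
tx274: all yes -> commit (commits=1)

Answer: 1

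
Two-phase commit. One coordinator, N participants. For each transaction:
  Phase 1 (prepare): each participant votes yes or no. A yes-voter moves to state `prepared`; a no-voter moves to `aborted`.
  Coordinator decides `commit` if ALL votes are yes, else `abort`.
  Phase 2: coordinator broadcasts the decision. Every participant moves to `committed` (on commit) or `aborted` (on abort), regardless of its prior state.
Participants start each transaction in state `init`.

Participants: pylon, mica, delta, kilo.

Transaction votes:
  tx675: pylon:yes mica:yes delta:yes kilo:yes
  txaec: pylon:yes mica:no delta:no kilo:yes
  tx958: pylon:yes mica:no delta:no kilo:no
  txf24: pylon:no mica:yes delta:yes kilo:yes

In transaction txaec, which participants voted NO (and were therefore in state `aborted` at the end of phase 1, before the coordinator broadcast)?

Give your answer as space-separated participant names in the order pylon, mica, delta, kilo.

Answer: mica delta

Derivation:
Txn txaec phase 1: pylon yes -> prepared; mica no -> aborted; delta no -> aborted; kilo yes -> prepared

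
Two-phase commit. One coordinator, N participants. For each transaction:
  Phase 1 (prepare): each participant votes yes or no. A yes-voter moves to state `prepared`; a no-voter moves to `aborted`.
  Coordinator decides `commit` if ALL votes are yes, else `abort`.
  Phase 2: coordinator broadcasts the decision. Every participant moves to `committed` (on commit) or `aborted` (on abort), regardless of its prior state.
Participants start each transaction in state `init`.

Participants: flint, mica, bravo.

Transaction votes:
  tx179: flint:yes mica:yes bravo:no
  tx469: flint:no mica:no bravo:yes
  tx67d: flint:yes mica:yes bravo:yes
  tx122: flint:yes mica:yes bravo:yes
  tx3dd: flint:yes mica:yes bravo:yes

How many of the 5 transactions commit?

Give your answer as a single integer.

Answer: 3

Derivation:
tx179: no from bravo -> abort (commits=0)
tx469: no from flint, mica -> abort (commits=0)
tx67d: all yes -> commit (commits=1)
tx122: all yes -> commit (commits=2)
tx3dd: all yes -> commit (commits=3)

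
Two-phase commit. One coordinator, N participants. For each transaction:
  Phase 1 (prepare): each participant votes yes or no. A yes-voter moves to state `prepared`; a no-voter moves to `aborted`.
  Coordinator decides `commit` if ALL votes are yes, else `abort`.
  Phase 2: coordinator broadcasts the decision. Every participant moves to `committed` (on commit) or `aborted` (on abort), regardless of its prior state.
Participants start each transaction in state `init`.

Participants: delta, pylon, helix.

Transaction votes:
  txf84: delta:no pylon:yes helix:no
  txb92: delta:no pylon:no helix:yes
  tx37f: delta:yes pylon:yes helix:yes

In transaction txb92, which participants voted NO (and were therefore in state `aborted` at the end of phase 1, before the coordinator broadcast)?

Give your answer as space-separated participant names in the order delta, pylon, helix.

Txn txb92 phase 1: delta no -> aborted; pylon no -> aborted; helix yes -> prepared

Answer: delta pylon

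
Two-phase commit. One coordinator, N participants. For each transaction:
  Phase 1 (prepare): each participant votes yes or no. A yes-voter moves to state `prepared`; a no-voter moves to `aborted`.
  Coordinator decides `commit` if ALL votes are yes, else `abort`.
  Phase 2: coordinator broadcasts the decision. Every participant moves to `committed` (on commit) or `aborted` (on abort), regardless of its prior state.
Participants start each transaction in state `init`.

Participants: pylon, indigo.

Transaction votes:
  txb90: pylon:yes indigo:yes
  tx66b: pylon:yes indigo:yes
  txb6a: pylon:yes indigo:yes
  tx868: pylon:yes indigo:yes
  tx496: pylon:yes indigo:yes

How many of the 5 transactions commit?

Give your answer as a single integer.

txb90: all yes -> commit (commits=1)
tx66b: all yes -> commit (commits=2)
txb6a: all yes -> commit (commits=3)
tx868: all yes -> commit (commits=4)
tx496: all yes -> commit (commits=5)

Answer: 5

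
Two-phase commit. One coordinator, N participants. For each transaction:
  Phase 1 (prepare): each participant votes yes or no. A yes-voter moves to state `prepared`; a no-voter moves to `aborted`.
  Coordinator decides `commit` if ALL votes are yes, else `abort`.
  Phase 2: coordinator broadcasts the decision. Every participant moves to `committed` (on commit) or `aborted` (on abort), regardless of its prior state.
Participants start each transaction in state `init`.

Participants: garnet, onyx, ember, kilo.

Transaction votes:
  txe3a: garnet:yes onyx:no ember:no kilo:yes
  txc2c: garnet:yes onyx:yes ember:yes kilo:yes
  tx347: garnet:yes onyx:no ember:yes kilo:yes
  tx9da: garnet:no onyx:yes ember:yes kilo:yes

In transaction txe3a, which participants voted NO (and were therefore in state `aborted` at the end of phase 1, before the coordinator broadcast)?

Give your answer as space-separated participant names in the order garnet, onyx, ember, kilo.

Txn txe3a phase 1: garnet yes -> prepared; onyx no -> aborted; ember no -> aborted; kilo yes -> prepared

Answer: onyx ember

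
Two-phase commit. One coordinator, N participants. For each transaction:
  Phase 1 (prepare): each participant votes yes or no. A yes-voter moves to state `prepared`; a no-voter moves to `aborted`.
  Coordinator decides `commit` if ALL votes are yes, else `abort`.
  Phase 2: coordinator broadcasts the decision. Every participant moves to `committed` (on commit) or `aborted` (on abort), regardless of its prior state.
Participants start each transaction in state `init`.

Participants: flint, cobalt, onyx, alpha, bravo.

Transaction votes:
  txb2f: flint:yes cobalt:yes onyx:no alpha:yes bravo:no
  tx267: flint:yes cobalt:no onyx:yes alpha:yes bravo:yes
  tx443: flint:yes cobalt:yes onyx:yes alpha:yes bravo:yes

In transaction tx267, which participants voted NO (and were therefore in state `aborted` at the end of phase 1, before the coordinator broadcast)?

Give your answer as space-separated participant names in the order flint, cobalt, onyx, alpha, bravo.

Answer: cobalt

Derivation:
Txn tx267 phase 1: flint yes -> prepared; cobalt no -> aborted; onyx yes -> prepared; alpha yes -> prepared; bravo yes -> prepared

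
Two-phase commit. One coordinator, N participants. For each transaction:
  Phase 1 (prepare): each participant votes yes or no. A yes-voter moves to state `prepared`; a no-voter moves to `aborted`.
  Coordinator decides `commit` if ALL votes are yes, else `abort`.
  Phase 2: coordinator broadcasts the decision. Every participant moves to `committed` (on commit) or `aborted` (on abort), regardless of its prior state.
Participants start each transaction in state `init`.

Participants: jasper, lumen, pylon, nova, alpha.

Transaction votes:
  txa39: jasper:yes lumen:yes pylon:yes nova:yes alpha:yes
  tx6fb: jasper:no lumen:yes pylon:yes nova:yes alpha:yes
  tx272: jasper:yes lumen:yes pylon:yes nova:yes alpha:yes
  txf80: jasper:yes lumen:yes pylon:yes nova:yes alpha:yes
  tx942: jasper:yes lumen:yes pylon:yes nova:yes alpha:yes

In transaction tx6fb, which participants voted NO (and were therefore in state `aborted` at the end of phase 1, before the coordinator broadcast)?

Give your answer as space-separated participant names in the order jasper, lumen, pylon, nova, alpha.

Txn tx6fb phase 1: jasper no -> aborted; lumen yes -> prepared; pylon yes -> prepared; nova yes -> prepared; alpha yes -> prepared

Answer: jasper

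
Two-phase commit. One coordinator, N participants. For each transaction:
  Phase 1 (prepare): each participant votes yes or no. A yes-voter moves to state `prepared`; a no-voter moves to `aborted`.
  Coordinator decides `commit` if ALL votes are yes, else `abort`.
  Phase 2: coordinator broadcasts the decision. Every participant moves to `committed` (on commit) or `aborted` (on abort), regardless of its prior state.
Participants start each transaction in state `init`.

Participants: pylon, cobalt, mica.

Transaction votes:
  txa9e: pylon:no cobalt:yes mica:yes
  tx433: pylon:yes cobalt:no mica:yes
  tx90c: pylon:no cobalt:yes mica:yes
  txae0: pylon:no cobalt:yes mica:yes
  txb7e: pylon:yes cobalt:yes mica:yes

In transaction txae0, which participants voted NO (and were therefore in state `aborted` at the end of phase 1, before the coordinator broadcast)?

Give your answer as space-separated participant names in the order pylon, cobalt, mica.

Answer: pylon

Derivation:
Txn txae0 phase 1: pylon no -> aborted; cobalt yes -> prepared; mica yes -> prepared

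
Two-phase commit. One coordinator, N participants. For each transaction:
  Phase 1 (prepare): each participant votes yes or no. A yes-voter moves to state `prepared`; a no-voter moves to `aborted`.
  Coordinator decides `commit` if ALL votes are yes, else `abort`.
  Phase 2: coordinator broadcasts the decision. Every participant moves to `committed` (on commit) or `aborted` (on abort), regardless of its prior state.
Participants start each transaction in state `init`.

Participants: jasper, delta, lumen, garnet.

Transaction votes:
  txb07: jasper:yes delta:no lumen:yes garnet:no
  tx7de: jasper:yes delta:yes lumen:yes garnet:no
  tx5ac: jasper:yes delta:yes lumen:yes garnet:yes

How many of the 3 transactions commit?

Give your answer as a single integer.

Answer: 1

Derivation:
txb07: no from delta, garnet -> abort (commits=0)
tx7de: no from garnet -> abort (commits=0)
tx5ac: all yes -> commit (commits=1)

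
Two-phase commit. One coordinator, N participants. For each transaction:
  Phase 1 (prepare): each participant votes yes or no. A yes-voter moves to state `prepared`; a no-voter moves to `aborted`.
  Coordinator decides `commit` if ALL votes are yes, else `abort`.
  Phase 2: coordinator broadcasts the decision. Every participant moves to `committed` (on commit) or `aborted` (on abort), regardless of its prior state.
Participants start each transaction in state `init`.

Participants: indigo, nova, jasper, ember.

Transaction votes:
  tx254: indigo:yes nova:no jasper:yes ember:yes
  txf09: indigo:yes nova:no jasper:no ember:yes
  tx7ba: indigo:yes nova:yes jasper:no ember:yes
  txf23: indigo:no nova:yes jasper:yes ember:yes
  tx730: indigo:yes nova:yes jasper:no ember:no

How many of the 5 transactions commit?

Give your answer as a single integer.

tx254: no from nova -> abort (commits=0)
txf09: no from nova, jasper -> abort (commits=0)
tx7ba: no from jasper -> abort (commits=0)
txf23: no from indigo -> abort (commits=0)
tx730: no from jasper, ember -> abort (commits=0)

Answer: 0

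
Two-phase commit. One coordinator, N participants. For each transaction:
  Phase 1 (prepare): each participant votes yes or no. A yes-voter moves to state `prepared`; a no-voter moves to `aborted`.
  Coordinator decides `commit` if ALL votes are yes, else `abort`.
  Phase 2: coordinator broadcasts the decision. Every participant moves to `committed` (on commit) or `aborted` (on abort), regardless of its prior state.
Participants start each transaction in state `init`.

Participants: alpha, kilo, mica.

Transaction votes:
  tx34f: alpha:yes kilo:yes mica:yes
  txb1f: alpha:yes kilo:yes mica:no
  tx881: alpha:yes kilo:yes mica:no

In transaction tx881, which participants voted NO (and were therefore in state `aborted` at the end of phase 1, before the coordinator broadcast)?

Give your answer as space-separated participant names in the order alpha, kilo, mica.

Txn tx881 phase 1: alpha yes -> prepared; kilo yes -> prepared; mica no -> aborted

Answer: mica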